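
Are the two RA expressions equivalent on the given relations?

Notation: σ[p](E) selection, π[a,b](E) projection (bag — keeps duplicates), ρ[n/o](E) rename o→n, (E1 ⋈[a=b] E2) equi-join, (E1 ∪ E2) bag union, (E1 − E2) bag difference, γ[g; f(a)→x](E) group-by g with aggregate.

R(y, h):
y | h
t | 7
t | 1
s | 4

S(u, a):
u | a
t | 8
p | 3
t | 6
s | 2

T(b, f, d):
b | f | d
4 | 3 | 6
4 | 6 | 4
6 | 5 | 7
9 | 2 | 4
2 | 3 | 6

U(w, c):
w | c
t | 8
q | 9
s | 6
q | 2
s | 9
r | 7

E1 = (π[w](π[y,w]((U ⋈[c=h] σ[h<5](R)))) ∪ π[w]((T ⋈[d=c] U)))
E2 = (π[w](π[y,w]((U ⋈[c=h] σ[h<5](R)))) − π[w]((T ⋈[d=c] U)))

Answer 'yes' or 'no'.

E1 per-node cardinality:
  U → 6
  R → 3
  σ[h<5](R) → 2
  (U ⋈[c=h] σ[h<5](R)) → 0
  π[y,w]((U ⋈[c=h] σ[h<5](R))) → 0
  π[w](π[y,w]((U ⋈[c=h] σ[h<5](R)))) → 0
  T → 5
  U → 6
  (T ⋈[d=c] U) → 3
  π[w]((T ⋈[d=c] U)) → 3
  (π[w](π[y,w]((U ⋈[c=h] σ[h<5](R)))) ∪ π[w]((T ⋈[d=c] U))) → 3
E2 per-node cardinality:
  U → 6
  R → 3
  σ[h<5](R) → 2
  (U ⋈[c=h] σ[h<5](R)) → 0
  π[y,w]((U ⋈[c=h] σ[h<5](R))) → 0
  π[w](π[y,w]((U ⋈[c=h] σ[h<5](R)))) → 0
  T → 5
  U → 6
  (T ⋈[d=c] U) → 3
  π[w]((T ⋈[d=c] U)) → 3
  (π[w](π[y,w]((U ⋈[c=h] σ[h<5](R)))) − π[w]((T ⋈[d=c] U))) → 0

E1 result:
w
r
s
s
E2 result:
w
(0 rows)
Witness: ('s',) appears 2× in E1 but 0× in E2.

no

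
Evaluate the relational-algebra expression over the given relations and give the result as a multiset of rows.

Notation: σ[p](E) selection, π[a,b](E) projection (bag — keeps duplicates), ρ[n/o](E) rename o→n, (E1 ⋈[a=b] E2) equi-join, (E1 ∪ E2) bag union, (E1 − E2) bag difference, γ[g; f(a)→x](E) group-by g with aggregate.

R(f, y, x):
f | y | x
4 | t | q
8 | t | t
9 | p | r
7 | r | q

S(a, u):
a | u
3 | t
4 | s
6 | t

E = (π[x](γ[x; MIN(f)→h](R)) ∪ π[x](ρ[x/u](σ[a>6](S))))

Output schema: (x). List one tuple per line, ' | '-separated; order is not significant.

Per-node cardinality:
  R → 4
  γ[x; MIN(f)→h](R) → 3
  π[x](γ[x; MIN(f)→h](R)) → 3
  S → 3
  σ[a>6](S) → 0
  ρ[x/u](σ[a>6](S)) → 0
  π[x](ρ[x/u](σ[a>6](S))) → 0
  (π[x](γ[x; MIN(f)→h](R)) ∪ π[x](ρ[x/u](σ[a>6](S)))) → 3

== RESULT ==
x
q
r
t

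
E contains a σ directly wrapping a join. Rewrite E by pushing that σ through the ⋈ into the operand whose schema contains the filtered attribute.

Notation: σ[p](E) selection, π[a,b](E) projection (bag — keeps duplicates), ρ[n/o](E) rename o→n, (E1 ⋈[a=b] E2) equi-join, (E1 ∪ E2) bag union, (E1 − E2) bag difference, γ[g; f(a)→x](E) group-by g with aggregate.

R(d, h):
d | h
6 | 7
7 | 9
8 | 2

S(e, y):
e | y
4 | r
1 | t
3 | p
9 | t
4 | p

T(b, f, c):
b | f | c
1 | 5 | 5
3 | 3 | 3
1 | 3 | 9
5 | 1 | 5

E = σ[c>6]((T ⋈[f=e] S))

σ filters on c, owned by the left side.
E' = (σ[c>6](T) ⋈[f=e] S)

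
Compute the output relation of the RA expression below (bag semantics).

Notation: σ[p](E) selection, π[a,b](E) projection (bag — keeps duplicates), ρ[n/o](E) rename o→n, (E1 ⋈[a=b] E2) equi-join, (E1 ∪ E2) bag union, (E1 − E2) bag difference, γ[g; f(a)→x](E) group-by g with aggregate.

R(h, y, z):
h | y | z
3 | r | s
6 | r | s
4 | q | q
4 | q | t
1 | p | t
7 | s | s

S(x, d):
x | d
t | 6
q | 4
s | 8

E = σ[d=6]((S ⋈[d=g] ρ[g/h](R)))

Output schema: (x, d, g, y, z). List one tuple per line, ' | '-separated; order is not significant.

Per-node cardinality:
  S → 3
  R → 6
  ρ[g/h](R) → 6
  (S ⋈[d=g] ρ[g/h](R)) → 3
  σ[d=6]((S ⋈[d=g] ρ[g/h](R))) → 1

== RESULT ==
x | d | g | y | z
t | 6 | 6 | r | s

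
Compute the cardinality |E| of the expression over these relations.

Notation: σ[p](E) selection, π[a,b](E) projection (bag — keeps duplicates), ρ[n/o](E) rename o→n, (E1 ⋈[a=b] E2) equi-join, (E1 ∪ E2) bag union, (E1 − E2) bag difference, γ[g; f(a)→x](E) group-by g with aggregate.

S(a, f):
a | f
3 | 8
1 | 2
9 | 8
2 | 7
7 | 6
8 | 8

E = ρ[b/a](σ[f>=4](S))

Row counts bottom-up:
  S → 6
  σ[f>=4](S) → 5
  ρ[b/a](σ[f>=4](S)) → 5

|E| = 5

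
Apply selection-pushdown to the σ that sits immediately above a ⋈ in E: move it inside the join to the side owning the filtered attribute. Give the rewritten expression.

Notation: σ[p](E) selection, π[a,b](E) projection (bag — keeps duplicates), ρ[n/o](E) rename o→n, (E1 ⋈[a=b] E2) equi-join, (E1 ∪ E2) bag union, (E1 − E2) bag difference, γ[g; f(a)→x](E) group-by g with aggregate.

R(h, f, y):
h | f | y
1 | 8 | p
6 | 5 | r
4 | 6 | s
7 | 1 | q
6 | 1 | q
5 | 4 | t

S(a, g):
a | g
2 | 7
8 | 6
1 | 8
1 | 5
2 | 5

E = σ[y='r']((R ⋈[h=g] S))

σ filters on y, owned by the left side.
E' = (σ[y='r'](R) ⋈[h=g] S)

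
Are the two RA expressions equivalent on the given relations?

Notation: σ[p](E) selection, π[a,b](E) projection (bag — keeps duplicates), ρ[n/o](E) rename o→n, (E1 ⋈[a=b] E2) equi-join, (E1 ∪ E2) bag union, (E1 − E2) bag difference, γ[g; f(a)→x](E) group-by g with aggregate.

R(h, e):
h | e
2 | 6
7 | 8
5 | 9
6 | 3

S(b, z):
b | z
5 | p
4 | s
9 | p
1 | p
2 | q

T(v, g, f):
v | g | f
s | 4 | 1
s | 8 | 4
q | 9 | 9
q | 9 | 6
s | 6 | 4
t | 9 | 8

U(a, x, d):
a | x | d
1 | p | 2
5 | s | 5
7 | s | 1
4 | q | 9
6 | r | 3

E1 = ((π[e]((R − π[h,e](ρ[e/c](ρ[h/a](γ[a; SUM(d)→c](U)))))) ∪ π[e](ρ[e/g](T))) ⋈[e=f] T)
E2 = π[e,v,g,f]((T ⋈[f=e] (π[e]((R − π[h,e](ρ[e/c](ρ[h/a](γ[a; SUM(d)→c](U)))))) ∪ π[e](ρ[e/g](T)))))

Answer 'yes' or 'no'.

E1 row counts bottom-up:
  R → 4
  U → 5
  γ[a; SUM(d)→c](U) → 5
  ρ[h/a](γ[a; SUM(d)→c](U)) → 5
  ρ[e/c](ρ[h/a](γ[a; SUM(d)→c](U))) → 5
  π[h,e](ρ[e/c](ρ[h/a](γ[a; SUM(d)→c](U)))) → 5
  (R − π[h,e](ρ[e/c](ρ[h/a](γ[a; SUM(d)→c](U))))) → 3
  π[e]((R − π[h,e](ρ[e/c](ρ[h/a](γ[a; SUM(d)→c](U)))))) → 3
  T → 6
  ρ[e/g](T) → 6
  π[e](ρ[e/g](T)) → 6
  (π[e]((R − π[h,e](ρ[e/c](ρ[h/a](γ[a; SUM(d)→c](U)))))) ∪ π[e](ρ[e/g](T))) → 9
  T → 6
  ((π[e]((R − π[h,e](ρ[e/c](ρ[h/a](γ[a; SUM(d)→c](U)))))) ∪ π[e](ρ[e/g](T))) ⋈[e=f] T) → 10
E2 row counts bottom-up:
  T → 6
  R → 4
  U → 5
  γ[a; SUM(d)→c](U) → 5
  ρ[h/a](γ[a; SUM(d)→c](U)) → 5
  ρ[e/c](ρ[h/a](γ[a; SUM(d)→c](U))) → 5
  π[h,e](ρ[e/c](ρ[h/a](γ[a; SUM(d)→c](U)))) → 5
  (R − π[h,e](ρ[e/c](ρ[h/a](γ[a; SUM(d)→c](U))))) → 3
  π[e]((R − π[h,e](ρ[e/c](ρ[h/a](γ[a; SUM(d)→c](U)))))) → 3
  T → 6
  ρ[e/g](T) → 6
  π[e](ρ[e/g](T)) → 6
  (π[e]((R − π[h,e](ρ[e/c](ρ[h/a](γ[a; SUM(d)→c](U)))))) ∪ π[e](ρ[e/g](T))) → 9
  (T ⋈[f=e] (π[e]((R − π[h,e](ρ[e/c](ρ[h/a](γ[a; SUM(d)→c](U)))))) ∪ π[e](ρ[e/g](T)))) → 10
  π[e,v,g,f]((T ⋈[f=e] (π[e]((R − π[h,e](ρ[e/c](ρ[h/a](γ[a; SUM(d)→c](U)))))) ∪ π[e](ρ[e/g](T))))) → 10

E1 and E2 produce the same multiset:
e | v | g | f
4 | s | 6 | 4
4 | s | 8 | 4
6 | q | 9 | 6
6 | q | 9 | 6
8 | t | 9 | 8
8 | t | 9 | 8
9 | q | 9 | 9
9 | q | 9 | 9
9 | q | 9 | 9
9 | q | 9 | 9

yes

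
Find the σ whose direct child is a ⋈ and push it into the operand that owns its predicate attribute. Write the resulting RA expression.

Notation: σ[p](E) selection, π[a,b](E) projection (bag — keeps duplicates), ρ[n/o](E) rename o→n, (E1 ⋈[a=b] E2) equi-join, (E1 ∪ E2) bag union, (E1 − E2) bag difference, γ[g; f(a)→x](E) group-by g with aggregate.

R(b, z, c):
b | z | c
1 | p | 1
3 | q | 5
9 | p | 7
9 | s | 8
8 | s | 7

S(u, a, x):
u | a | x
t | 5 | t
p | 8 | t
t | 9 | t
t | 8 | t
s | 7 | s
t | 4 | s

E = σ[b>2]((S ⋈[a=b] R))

σ filters on b, owned by the right side.
E' = (S ⋈[a=b] σ[b>2](R))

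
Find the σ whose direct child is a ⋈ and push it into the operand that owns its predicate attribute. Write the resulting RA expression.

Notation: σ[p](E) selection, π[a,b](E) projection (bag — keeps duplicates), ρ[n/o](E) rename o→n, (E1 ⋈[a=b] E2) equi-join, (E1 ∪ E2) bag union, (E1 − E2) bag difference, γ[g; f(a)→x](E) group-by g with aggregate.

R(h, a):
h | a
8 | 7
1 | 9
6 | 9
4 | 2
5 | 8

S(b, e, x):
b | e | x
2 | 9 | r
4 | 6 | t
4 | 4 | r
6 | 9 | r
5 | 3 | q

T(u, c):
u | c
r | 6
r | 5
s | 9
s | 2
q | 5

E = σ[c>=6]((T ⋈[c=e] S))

σ filters on c, owned by the left side.
E' = (σ[c>=6](T) ⋈[c=e] S)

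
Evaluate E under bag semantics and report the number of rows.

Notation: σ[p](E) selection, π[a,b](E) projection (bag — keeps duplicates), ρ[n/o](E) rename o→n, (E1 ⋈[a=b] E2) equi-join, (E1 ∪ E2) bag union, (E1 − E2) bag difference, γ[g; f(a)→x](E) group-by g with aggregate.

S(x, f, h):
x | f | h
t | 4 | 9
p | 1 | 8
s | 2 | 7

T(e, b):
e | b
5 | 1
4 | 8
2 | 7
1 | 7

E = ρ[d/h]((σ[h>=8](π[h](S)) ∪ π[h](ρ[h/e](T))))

Per-node cardinality:
  S → 3
  π[h](S) → 3
  σ[h>=8](π[h](S)) → 2
  T → 4
  ρ[h/e](T) → 4
  π[h](ρ[h/e](T)) → 4
  (σ[h>=8](π[h](S)) ∪ π[h](ρ[h/e](T))) → 6
  ρ[d/h]((σ[h>=8](π[h](S)) ∪ π[h](ρ[h/e](T)))) → 6

|E| = 6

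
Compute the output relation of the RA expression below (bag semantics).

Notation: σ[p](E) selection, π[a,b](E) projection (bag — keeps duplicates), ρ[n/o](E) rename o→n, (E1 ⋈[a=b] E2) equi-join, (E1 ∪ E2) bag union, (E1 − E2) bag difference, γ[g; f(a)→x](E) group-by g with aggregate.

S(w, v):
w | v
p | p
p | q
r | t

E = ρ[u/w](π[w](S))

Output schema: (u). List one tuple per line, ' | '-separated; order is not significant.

Row counts bottom-up:
  S → 3
  π[w](S) → 3
  ρ[u/w](π[w](S)) → 3

== RESULT ==
u
p
p
r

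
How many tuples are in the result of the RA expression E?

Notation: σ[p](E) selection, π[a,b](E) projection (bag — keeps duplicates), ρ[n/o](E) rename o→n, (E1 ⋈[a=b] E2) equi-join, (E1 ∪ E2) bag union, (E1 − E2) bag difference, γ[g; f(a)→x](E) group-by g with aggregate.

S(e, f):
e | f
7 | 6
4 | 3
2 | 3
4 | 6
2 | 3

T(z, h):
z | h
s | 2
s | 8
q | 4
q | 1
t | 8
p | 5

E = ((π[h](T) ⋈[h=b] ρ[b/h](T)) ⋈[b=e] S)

Stepwise |·|:
  T → 6
  π[h](T) → 6
  T → 6
  ρ[b/h](T) → 6
  (π[h](T) ⋈[h=b] ρ[b/h](T)) → 8
  S → 5
  ((π[h](T) ⋈[h=b] ρ[b/h](T)) ⋈[b=e] S) → 4

|E| = 4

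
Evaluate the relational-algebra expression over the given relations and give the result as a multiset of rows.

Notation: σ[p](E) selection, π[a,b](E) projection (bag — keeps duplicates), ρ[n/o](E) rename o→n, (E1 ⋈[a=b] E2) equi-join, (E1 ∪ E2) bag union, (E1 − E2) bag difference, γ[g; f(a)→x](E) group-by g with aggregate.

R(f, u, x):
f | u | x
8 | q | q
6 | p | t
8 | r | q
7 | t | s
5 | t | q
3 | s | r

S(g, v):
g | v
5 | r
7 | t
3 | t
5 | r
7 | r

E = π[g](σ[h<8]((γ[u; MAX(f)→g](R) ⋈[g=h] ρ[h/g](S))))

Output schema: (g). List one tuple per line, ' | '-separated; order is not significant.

Per-node cardinality:
  R → 6
  γ[u; MAX(f)→g](R) → 5
  S → 5
  ρ[h/g](S) → 5
  (γ[u; MAX(f)→g](R) ⋈[g=h] ρ[h/g](S)) → 3
  σ[h<8]((γ[u; MAX(f)→g](R) ⋈[g=h] ρ[h/g](S))) → 3
  π[g](σ[h<8]((γ[u; MAX(f)→g](R) ⋈[g=h] ρ[h/g](S)))) → 3

== RESULT ==
g
3
7
7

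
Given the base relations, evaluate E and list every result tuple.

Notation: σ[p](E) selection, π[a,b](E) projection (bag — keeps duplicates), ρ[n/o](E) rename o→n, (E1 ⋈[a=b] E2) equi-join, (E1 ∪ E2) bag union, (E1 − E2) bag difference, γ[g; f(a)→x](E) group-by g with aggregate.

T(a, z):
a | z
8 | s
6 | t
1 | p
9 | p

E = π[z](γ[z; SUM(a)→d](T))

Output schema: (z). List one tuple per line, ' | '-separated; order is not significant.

Per-node cardinality:
  T → 4
  γ[z; SUM(a)→d](T) → 3
  π[z](γ[z; SUM(a)→d](T)) → 3

== RESULT ==
z
p
s
t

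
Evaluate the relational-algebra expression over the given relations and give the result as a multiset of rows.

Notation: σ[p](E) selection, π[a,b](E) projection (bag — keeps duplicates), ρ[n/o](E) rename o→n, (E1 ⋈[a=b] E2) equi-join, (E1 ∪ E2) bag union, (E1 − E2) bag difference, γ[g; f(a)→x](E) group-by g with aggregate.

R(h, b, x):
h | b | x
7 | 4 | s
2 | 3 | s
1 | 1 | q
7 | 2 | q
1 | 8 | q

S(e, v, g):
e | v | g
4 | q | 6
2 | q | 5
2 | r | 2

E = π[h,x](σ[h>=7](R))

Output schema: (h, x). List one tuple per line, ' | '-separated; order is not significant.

Subexpression sizes:
  R → 5
  σ[h>=7](R) → 2
  π[h,x](σ[h>=7](R)) → 2

== RESULT ==
h | x
7 | q
7 | s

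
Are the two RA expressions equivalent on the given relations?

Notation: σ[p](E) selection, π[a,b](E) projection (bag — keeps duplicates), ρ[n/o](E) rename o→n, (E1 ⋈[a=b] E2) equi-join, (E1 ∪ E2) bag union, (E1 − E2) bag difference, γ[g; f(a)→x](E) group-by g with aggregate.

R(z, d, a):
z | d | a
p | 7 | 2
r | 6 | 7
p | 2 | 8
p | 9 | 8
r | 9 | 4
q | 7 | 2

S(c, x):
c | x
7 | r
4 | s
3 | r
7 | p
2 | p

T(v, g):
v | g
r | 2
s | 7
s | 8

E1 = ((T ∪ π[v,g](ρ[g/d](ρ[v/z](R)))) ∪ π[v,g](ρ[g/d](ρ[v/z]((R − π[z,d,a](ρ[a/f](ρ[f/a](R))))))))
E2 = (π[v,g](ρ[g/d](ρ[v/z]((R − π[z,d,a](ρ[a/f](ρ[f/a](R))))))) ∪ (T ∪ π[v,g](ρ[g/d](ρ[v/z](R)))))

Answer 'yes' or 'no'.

E1 subexpression sizes:
  T → 3
  R → 6
  ρ[v/z](R) → 6
  ρ[g/d](ρ[v/z](R)) → 6
  π[v,g](ρ[g/d](ρ[v/z](R))) → 6
  (T ∪ π[v,g](ρ[g/d](ρ[v/z](R)))) → 9
  R → 6
  R → 6
  ρ[f/a](R) → 6
  ρ[a/f](ρ[f/a](R)) → 6
  π[z,d,a](ρ[a/f](ρ[f/a](R))) → 6
  (R − π[z,d,a](ρ[a/f](ρ[f/a](R)))) → 0
  ρ[v/z]((R − π[z,d,a](ρ[a/f](ρ[f/a](R))))) → 0
  ρ[g/d](ρ[v/z]((R − π[z,d,a](ρ[a/f](ρ[f/a](R)))))) → 0
  π[v,g](ρ[g/d](ρ[v/z]((R − π[z,d,a](ρ[a/f](ρ[f/a](R))))))) → 0
  ((T ∪ π[v,g](ρ[g/d](ρ[v/z](R)))) ∪ π[v,g](ρ[g/d](ρ[v/z]((R − π[z,d,a](ρ[a/f](ρ[f/a](R)))))))) → 9
E2 subexpression sizes:
  R → 6
  R → 6
  ρ[f/a](R) → 6
  ρ[a/f](ρ[f/a](R)) → 6
  π[z,d,a](ρ[a/f](ρ[f/a](R))) → 6
  (R − π[z,d,a](ρ[a/f](ρ[f/a](R)))) → 0
  ρ[v/z]((R − π[z,d,a](ρ[a/f](ρ[f/a](R))))) → 0
  ρ[g/d](ρ[v/z]((R − π[z,d,a](ρ[a/f](ρ[f/a](R)))))) → 0
  π[v,g](ρ[g/d](ρ[v/z]((R − π[z,d,a](ρ[a/f](ρ[f/a](R))))))) → 0
  T → 3
  R → 6
  ρ[v/z](R) → 6
  ρ[g/d](ρ[v/z](R)) → 6
  π[v,g](ρ[g/d](ρ[v/z](R))) → 6
  (T ∪ π[v,g](ρ[g/d](ρ[v/z](R)))) → 9
  (π[v,g](ρ[g/d](ρ[v/z]((R − π[z,d,a](ρ[a/f](ρ[f/a](R))))))) ∪ (T ∪ π[v,g](ρ[g/d](ρ[v/z](R))))) → 9

E1 and E2 produce the same multiset:
v | g
p | 2
p | 7
p | 9
q | 7
r | 2
r | 6
r | 9
s | 7
s | 8

yes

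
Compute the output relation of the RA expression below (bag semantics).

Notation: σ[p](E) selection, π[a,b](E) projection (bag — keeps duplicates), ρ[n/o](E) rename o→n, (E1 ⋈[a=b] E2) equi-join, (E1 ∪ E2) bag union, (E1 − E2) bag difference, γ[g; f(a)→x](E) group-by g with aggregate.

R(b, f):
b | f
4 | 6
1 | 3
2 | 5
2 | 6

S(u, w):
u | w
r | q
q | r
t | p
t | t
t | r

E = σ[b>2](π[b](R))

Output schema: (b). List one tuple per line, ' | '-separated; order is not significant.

Subexpression sizes:
  R → 4
  π[b](R) → 4
  σ[b>2](π[b](R)) → 1

== RESULT ==
b
4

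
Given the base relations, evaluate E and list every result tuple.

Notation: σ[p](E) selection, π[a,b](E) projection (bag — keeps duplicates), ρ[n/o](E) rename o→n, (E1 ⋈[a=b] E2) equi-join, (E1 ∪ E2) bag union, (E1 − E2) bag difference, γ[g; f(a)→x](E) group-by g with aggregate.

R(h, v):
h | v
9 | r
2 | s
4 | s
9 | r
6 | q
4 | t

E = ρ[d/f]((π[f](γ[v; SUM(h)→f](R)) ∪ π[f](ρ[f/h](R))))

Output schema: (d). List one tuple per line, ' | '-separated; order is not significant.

Stepwise |·|:
  R → 6
  γ[v; SUM(h)→f](R) → 4
  π[f](γ[v; SUM(h)→f](R)) → 4
  R → 6
  ρ[f/h](R) → 6
  π[f](ρ[f/h](R)) → 6
  (π[f](γ[v; SUM(h)→f](R)) ∪ π[f](ρ[f/h](R))) → 10
  ρ[d/f]((π[f](γ[v; SUM(h)→f](R)) ∪ π[f](ρ[f/h](R)))) → 10

== RESULT ==
d
2
4
4
4
6
6
6
9
9
18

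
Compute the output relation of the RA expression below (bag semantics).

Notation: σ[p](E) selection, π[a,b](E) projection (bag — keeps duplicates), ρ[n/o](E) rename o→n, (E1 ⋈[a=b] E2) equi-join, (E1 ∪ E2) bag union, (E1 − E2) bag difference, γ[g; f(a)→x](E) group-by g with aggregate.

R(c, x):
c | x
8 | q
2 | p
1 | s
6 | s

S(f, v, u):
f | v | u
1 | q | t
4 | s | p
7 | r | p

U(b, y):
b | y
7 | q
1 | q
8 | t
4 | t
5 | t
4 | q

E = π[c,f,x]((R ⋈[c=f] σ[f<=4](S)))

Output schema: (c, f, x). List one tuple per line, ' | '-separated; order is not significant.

Stepwise |·|:
  R → 4
  S → 3
  σ[f<=4](S) → 2
  (R ⋈[c=f] σ[f<=4](S)) → 1
  π[c,f,x]((R ⋈[c=f] σ[f<=4](S))) → 1

== RESULT ==
c | f | x
1 | 1 | s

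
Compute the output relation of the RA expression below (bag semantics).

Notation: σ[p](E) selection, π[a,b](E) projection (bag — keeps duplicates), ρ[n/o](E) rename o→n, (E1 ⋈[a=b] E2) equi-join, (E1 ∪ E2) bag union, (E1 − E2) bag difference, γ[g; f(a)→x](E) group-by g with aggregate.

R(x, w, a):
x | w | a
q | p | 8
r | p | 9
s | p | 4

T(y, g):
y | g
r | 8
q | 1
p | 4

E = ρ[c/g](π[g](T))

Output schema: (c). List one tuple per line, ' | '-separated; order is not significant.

Stepwise |·|:
  T → 3
  π[g](T) → 3
  ρ[c/g](π[g](T)) → 3

== RESULT ==
c
1
4
8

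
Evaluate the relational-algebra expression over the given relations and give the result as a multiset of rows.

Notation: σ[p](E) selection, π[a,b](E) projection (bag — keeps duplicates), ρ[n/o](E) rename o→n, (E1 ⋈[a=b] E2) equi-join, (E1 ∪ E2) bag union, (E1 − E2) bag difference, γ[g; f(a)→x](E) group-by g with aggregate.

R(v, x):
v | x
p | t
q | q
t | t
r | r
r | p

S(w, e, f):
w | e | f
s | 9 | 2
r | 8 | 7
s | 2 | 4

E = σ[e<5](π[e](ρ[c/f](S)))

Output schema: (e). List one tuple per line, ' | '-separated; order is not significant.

Row counts bottom-up:
  S → 3
  ρ[c/f](S) → 3
  π[e](ρ[c/f](S)) → 3
  σ[e<5](π[e](ρ[c/f](S))) → 1

== RESULT ==
e
2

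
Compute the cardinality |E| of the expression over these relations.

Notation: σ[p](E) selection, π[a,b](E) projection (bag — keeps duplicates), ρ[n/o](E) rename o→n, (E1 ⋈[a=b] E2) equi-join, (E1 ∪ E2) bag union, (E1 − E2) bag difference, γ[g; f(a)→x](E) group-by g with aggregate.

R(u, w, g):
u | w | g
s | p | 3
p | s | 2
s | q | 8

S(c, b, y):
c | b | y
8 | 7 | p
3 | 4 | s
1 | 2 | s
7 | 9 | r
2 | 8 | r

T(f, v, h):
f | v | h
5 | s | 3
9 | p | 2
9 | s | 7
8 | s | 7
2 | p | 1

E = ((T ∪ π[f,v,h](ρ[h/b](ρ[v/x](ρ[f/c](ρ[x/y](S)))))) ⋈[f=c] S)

Subexpression sizes:
  T → 5
  S → 5
  ρ[x/y](S) → 5
  ρ[f/c](ρ[x/y](S)) → 5
  ρ[v/x](ρ[f/c](ρ[x/y](S))) → 5
  ρ[h/b](ρ[v/x](ρ[f/c](ρ[x/y](S)))) → 5
  π[f,v,h](ρ[h/b](ρ[v/x](ρ[f/c](ρ[x/y](S))))) → 5
  (T ∪ π[f,v,h](ρ[h/b](ρ[v/x](ρ[f/c](ρ[x/y](S)))))) → 10
  S → 5
  ((T ∪ π[f,v,h](ρ[h/b](ρ[v/x](ρ[f/c](ρ[x/y](S)))))) ⋈[f=c] S) → 7

|E| = 7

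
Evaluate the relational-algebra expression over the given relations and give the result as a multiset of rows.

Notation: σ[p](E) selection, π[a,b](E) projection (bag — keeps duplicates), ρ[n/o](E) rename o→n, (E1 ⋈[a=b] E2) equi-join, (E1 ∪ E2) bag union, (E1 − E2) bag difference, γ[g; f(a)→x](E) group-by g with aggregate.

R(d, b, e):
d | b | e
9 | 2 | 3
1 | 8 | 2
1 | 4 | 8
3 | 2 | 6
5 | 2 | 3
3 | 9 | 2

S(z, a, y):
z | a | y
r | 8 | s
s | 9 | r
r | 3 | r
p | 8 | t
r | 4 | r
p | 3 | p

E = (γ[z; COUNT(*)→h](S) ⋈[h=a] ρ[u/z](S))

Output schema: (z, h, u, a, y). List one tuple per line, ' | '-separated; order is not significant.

Row counts bottom-up:
  S → 6
  γ[z; COUNT(*)→h](S) → 3
  S → 6
  ρ[u/z](S) → 6
  (γ[z; COUNT(*)→h](S) ⋈[h=a] ρ[u/z](S)) → 2

== RESULT ==
z | h | u | a | y
r | 3 | p | 3 | p
r | 3 | r | 3 | r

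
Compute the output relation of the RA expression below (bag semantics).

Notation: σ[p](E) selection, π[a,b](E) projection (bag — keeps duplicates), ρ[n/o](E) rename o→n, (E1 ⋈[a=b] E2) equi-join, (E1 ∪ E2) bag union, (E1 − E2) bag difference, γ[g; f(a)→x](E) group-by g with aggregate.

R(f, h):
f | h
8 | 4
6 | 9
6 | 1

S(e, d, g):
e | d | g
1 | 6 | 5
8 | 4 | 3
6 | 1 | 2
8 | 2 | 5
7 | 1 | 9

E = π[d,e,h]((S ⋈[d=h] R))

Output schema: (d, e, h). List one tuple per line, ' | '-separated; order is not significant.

Stepwise |·|:
  S → 5
  R → 3
  (S ⋈[d=h] R) → 3
  π[d,e,h]((S ⋈[d=h] R)) → 3

== RESULT ==
d | e | h
1 | 6 | 1
1 | 7 | 1
4 | 8 | 4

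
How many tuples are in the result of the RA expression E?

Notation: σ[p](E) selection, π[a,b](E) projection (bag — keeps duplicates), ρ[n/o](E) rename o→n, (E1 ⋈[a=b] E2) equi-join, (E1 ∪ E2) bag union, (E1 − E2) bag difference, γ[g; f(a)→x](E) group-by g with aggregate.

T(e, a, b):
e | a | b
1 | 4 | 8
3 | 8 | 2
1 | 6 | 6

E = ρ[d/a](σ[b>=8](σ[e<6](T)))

Stepwise |·|:
  T → 3
  σ[e<6](T) → 3
  σ[b>=8](σ[e<6](T)) → 1
  ρ[d/a](σ[b>=8](σ[e<6](T))) → 1

|E| = 1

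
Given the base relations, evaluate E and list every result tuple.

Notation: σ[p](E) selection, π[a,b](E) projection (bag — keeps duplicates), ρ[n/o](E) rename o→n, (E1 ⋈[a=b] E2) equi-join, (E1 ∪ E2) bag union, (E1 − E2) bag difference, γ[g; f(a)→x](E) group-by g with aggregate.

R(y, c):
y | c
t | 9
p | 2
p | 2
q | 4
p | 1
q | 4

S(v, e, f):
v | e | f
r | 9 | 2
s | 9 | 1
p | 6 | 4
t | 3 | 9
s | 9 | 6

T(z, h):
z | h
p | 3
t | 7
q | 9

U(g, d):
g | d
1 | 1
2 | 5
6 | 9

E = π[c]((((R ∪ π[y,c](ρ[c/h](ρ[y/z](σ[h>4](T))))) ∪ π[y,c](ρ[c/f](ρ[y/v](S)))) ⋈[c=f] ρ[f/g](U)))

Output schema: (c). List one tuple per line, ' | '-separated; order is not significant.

Row counts bottom-up:
  R → 6
  T → 3
  σ[h>4](T) → 2
  ρ[y/z](σ[h>4](T)) → 2
  ρ[c/h](ρ[y/z](σ[h>4](T))) → 2
  π[y,c](ρ[c/h](ρ[y/z](σ[h>4](T)))) → 2
  (R ∪ π[y,c](ρ[c/h](ρ[y/z](σ[h>4](T))))) → 8
  S → 5
  ρ[y/v](S) → 5
  ρ[c/f](ρ[y/v](S)) → 5
  π[y,c](ρ[c/f](ρ[y/v](S))) → 5
  ((R ∪ π[y,c](ρ[c/h](ρ[y/z](σ[h>4](T))))) ∪ π[y,c](ρ[c/f](ρ[y/v](S)))) → 13
  U → 3
  ρ[f/g](U) → 3
  (((R ∪ π[y,c](ρ[c/h](ρ[y/z](σ[h>4](T))))) ∪ π[y,c](ρ[c/f](ρ[y/v](S)))) ⋈[c=f] ρ[f/g](U)) → 6
  π[c]((((R ∪ π[y,c](ρ[c/h](ρ[y/z](σ[h>4](T))))) ∪ π[y,c](ρ[c/f](ρ[y/v](S)))) ⋈[c=f] ρ[f/g](U))) → 6

== RESULT ==
c
1
1
2
2
2
6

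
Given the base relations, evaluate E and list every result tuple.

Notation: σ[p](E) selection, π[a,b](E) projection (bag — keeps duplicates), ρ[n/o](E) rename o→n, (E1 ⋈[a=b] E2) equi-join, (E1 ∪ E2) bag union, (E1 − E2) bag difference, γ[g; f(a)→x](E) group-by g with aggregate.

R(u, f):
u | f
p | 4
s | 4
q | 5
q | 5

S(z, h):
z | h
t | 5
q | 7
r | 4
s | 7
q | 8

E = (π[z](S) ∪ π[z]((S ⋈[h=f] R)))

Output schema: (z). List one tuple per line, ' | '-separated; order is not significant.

Per-node cardinality:
  S → 5
  π[z](S) → 5
  S → 5
  R → 4
  (S ⋈[h=f] R) → 4
  π[z]((S ⋈[h=f] R)) → 4
  (π[z](S) ∪ π[z]((S ⋈[h=f] R))) → 9

== RESULT ==
z
q
q
r
r
r
s
t
t
t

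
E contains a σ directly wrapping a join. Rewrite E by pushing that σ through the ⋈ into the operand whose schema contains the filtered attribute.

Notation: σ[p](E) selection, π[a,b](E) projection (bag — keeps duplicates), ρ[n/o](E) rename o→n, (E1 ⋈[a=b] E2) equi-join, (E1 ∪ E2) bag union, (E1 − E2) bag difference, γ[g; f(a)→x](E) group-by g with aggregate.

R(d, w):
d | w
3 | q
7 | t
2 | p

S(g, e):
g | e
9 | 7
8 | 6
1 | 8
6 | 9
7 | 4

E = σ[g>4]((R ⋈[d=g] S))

σ filters on g, owned by the right side.
E' = (R ⋈[d=g] σ[g>4](S))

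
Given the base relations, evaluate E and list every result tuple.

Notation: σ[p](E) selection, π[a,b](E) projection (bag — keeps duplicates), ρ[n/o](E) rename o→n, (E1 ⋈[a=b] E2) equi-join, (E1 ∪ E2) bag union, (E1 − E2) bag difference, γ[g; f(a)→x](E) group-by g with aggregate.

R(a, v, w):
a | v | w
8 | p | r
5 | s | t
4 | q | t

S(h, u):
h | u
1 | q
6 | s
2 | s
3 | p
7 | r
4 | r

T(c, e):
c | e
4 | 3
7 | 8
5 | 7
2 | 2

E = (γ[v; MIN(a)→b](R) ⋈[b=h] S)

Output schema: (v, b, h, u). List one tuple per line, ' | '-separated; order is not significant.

Stepwise |·|:
  R → 3
  γ[v; MIN(a)→b](R) → 3
  S → 6
  (γ[v; MIN(a)→b](R) ⋈[b=h] S) → 1

== RESULT ==
v | b | h | u
q | 4 | 4 | r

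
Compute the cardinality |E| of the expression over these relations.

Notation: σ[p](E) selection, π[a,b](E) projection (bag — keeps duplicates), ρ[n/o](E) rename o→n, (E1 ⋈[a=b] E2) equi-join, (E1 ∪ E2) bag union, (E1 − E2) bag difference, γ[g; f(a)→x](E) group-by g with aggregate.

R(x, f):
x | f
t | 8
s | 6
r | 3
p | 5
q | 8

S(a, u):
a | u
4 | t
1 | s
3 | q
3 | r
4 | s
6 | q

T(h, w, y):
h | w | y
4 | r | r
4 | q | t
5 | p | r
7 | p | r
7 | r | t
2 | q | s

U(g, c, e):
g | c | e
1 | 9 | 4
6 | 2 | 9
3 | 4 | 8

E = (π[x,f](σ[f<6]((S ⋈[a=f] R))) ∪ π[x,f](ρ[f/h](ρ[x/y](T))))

Row counts bottom-up:
  S → 6
  R → 5
  (S ⋈[a=f] R) → 3
  σ[f<6]((S ⋈[a=f] R)) → 2
  π[x,f](σ[f<6]((S ⋈[a=f] R))) → 2
  T → 6
  ρ[x/y](T) → 6
  ρ[f/h](ρ[x/y](T)) → 6
  π[x,f](ρ[f/h](ρ[x/y](T))) → 6
  (π[x,f](σ[f<6]((S ⋈[a=f] R))) ∪ π[x,f](ρ[f/h](ρ[x/y](T)))) → 8

|E| = 8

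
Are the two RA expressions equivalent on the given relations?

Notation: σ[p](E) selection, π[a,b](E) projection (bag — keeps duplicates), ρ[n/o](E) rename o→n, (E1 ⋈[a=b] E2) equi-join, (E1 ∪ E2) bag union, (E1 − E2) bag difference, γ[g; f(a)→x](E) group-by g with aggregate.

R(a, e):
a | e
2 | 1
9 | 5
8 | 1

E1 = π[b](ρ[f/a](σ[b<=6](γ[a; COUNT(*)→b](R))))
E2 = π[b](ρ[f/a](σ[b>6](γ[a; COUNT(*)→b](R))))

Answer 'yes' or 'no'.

E1 row counts bottom-up:
  R → 3
  γ[a; COUNT(*)→b](R) → 3
  σ[b<=6](γ[a; COUNT(*)→b](R)) → 3
  ρ[f/a](σ[b<=6](γ[a; COUNT(*)→b](R))) → 3
  π[b](ρ[f/a](σ[b<=6](γ[a; COUNT(*)→b](R)))) → 3
E2 row counts bottom-up:
  R → 3
  γ[a; COUNT(*)→b](R) → 3
  σ[b>6](γ[a; COUNT(*)→b](R)) → 0
  ρ[f/a](σ[b>6](γ[a; COUNT(*)→b](R))) → 0
  π[b](ρ[f/a](σ[b>6](γ[a; COUNT(*)→b](R)))) → 0

E1 result:
b
1
1
1
E2 result:
b
(0 rows)
Witness: (1,) appears 3× in E1 but 0× in E2.

no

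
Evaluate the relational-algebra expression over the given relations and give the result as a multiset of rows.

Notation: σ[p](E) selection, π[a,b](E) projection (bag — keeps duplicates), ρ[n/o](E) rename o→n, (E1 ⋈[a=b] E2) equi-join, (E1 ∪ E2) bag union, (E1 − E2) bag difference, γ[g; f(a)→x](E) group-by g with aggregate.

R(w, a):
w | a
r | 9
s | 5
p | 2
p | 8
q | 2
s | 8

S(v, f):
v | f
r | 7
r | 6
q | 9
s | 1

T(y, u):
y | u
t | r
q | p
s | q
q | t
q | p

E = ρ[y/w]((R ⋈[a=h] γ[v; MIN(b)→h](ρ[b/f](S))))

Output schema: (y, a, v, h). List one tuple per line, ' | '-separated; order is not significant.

Row counts bottom-up:
  R → 6
  S → 4
  ρ[b/f](S) → 4
  γ[v; MIN(b)→h](ρ[b/f](S)) → 3
  (R ⋈[a=h] γ[v; MIN(b)→h](ρ[b/f](S))) → 1
  ρ[y/w]((R ⋈[a=h] γ[v; MIN(b)→h](ρ[b/f](S)))) → 1

== RESULT ==
y | a | v | h
r | 9 | q | 9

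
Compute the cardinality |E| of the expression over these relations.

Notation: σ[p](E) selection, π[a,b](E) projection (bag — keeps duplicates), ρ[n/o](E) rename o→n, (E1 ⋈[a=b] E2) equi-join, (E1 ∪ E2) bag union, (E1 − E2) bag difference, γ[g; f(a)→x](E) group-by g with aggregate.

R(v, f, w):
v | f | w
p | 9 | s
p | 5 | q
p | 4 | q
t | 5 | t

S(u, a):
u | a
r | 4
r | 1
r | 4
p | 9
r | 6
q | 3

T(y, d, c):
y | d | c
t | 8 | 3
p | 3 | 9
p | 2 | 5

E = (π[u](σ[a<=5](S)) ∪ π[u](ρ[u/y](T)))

Per-node cardinality:
  S → 6
  σ[a<=5](S) → 4
  π[u](σ[a<=5](S)) → 4
  T → 3
  ρ[u/y](T) → 3
  π[u](ρ[u/y](T)) → 3
  (π[u](σ[a<=5](S)) ∪ π[u](ρ[u/y](T))) → 7

|E| = 7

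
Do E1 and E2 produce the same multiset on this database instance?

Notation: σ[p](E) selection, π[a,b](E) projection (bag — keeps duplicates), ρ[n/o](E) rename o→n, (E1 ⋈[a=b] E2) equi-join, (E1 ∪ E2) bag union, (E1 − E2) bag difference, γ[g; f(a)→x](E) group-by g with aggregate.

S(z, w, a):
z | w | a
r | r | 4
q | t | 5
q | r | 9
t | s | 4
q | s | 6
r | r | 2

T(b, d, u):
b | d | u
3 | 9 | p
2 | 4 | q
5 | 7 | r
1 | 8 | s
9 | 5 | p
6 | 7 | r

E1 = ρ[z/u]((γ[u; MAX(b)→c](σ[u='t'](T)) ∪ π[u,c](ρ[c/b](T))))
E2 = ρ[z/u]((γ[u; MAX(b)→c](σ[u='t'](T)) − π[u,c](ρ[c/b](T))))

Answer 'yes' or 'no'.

E1 row counts bottom-up:
  T → 6
  σ[u='t'](T) → 0
  γ[u; MAX(b)→c](σ[u='t'](T)) → 0
  T → 6
  ρ[c/b](T) → 6
  π[u,c](ρ[c/b](T)) → 6
  (γ[u; MAX(b)→c](σ[u='t'](T)) ∪ π[u,c](ρ[c/b](T))) → 6
  ρ[z/u]((γ[u; MAX(b)→c](σ[u='t'](T)) ∪ π[u,c](ρ[c/b](T)))) → 6
E2 row counts bottom-up:
  T → 6
  σ[u='t'](T) → 0
  γ[u; MAX(b)→c](σ[u='t'](T)) → 0
  T → 6
  ρ[c/b](T) → 6
  π[u,c](ρ[c/b](T)) → 6
  (γ[u; MAX(b)→c](σ[u='t'](T)) − π[u,c](ρ[c/b](T))) → 0
  ρ[z/u]((γ[u; MAX(b)→c](σ[u='t'](T)) − π[u,c](ρ[c/b](T)))) → 0

E1 result:
z | c
p | 3
p | 9
q | 2
r | 5
r | 6
s | 1
E2 result:
z | c
(0 rows)
Witness: ('s', 1) appears 1× in E1 but 0× in E2.

no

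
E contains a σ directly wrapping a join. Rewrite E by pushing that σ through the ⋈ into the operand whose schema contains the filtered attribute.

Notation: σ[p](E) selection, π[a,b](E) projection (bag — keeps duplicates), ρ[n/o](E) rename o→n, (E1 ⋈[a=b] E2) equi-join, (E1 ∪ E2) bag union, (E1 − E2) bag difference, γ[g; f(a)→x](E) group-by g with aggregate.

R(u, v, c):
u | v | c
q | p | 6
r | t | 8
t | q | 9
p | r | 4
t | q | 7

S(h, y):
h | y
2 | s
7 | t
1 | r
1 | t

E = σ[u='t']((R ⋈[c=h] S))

σ filters on u, owned by the left side.
E' = (σ[u='t'](R) ⋈[c=h] S)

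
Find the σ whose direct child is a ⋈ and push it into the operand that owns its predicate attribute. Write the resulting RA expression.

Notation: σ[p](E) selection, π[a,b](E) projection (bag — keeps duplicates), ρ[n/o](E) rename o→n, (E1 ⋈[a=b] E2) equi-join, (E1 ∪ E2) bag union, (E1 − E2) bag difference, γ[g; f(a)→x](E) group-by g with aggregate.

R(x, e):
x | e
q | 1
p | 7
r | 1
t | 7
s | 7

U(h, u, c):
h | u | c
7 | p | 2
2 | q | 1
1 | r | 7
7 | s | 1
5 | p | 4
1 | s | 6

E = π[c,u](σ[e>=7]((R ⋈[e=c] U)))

σ filters on e, owned by the left side.
E' = π[c,u]((σ[e>=7](R) ⋈[e=c] U))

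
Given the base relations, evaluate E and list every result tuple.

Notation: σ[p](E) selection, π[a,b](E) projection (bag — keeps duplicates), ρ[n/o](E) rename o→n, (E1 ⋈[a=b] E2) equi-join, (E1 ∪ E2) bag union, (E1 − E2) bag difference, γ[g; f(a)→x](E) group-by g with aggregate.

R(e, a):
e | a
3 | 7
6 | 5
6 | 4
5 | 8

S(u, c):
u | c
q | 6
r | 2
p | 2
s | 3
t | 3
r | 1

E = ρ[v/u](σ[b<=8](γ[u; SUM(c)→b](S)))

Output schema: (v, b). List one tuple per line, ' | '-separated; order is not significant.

Per-node cardinality:
  S → 6
  γ[u; SUM(c)→b](S) → 5
  σ[b<=8](γ[u; SUM(c)→b](S)) → 5
  ρ[v/u](σ[b<=8](γ[u; SUM(c)→b](S))) → 5

== RESULT ==
v | b
p | 2
q | 6
r | 3
s | 3
t | 3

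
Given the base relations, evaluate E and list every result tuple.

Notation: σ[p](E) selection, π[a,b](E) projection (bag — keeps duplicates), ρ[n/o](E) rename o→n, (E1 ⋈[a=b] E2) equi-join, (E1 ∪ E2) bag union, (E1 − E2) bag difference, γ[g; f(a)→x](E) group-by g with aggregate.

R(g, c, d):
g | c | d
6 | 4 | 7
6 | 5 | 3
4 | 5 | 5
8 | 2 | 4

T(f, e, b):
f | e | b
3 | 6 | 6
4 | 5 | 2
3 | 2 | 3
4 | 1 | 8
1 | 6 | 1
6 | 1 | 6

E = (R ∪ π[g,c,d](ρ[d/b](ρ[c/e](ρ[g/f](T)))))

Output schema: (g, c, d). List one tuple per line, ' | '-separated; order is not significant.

Stepwise |·|:
  R → 4
  T → 6
  ρ[g/f](T) → 6
  ρ[c/e](ρ[g/f](T)) → 6
  ρ[d/b](ρ[c/e](ρ[g/f](T))) → 6
  π[g,c,d](ρ[d/b](ρ[c/e](ρ[g/f](T)))) → 6
  (R ∪ π[g,c,d](ρ[d/b](ρ[c/e](ρ[g/f](T))))) → 10

== RESULT ==
g | c | d
1 | 6 | 1
3 | 2 | 3
3 | 6 | 6
4 | 1 | 8
4 | 5 | 2
4 | 5 | 5
6 | 1 | 6
6 | 4 | 7
6 | 5 | 3
8 | 2 | 4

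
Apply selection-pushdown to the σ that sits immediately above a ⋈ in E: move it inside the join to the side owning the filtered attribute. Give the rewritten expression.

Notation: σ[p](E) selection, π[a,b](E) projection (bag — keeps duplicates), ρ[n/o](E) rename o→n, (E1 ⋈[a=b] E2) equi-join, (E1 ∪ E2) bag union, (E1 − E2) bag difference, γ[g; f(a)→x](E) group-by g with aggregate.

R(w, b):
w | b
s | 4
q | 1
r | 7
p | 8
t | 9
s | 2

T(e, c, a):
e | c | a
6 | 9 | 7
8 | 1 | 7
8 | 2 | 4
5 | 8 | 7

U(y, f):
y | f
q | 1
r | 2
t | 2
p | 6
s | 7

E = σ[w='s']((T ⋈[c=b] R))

σ filters on w, owned by the right side.
E' = (T ⋈[c=b] σ[w='s'](R))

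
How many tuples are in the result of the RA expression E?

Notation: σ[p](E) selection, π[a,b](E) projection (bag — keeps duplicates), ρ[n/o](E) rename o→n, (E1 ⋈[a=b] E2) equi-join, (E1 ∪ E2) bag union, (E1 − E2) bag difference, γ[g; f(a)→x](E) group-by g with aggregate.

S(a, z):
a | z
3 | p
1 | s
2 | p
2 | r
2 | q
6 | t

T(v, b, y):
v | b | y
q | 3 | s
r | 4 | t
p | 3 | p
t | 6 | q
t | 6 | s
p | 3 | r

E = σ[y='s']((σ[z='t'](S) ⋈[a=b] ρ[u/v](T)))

Stepwise |·|:
  S → 6
  σ[z='t'](S) → 1
  T → 6
  ρ[u/v](T) → 6
  (σ[z='t'](S) ⋈[a=b] ρ[u/v](T)) → 2
  σ[y='s']((σ[z='t'](S) ⋈[a=b] ρ[u/v](T))) → 1

|E| = 1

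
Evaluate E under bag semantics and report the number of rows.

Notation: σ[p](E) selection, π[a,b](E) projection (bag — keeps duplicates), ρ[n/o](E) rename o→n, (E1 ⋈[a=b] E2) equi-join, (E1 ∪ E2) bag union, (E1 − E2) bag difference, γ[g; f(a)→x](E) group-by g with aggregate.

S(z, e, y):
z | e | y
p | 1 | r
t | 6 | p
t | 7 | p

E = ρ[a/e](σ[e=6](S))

Subexpression sizes:
  S → 3
  σ[e=6](S) → 1
  ρ[a/e](σ[e=6](S)) → 1

|E| = 1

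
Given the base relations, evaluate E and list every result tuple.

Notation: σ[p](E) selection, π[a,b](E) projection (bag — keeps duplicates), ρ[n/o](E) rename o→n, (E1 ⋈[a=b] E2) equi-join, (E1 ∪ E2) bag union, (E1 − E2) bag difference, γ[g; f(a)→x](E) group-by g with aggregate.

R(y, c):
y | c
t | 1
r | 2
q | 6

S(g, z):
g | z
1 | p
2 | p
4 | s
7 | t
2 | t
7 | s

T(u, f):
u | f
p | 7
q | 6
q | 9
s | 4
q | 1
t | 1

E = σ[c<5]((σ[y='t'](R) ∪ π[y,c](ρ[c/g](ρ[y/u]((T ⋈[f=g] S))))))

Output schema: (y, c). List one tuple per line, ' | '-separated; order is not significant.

Per-node cardinality:
  R → 3
  σ[y='t'](R) → 1
  T → 6
  S → 6
  (T ⋈[f=g] S) → 5
  ρ[y/u]((T ⋈[f=g] S)) → 5
  ρ[c/g](ρ[y/u]((T ⋈[f=g] S))) → 5
  π[y,c](ρ[c/g](ρ[y/u]((T ⋈[f=g] S)))) → 5
  (σ[y='t'](R) ∪ π[y,c](ρ[c/g](ρ[y/u]((T ⋈[f=g] S))))) → 6
  σ[c<5]((σ[y='t'](R) ∪ π[y,c](ρ[c/g](ρ[y/u]((T ⋈[f=g] S)))))) → 4

== RESULT ==
y | c
q | 1
s | 4
t | 1
t | 1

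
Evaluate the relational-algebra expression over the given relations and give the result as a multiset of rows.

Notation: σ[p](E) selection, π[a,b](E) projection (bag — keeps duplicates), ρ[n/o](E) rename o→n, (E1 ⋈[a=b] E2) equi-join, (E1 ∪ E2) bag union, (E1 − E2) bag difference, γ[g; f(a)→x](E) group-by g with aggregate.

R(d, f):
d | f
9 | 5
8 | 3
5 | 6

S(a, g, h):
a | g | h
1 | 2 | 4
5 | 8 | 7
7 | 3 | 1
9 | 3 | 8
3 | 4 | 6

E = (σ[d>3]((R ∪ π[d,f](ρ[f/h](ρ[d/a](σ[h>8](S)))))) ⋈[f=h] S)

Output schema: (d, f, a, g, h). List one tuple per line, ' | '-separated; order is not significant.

Row counts bottom-up:
  R → 3
  S → 5
  σ[h>8](S) → 0
  ρ[d/a](σ[h>8](S)) → 0
  ρ[f/h](ρ[d/a](σ[h>8](S))) → 0
  π[d,f](ρ[f/h](ρ[d/a](σ[h>8](S)))) → 0
  (R ∪ π[d,f](ρ[f/h](ρ[d/a](σ[h>8](S))))) → 3
  σ[d>3]((R ∪ π[d,f](ρ[f/h](ρ[d/a](σ[h>8](S)))))) → 3
  S → 5
  (σ[d>3]((R ∪ π[d,f](ρ[f/h](ρ[d/a](σ[h>8](S)))))) ⋈[f=h] S) → 1

== RESULT ==
d | f | a | g | h
5 | 6 | 3 | 4 | 6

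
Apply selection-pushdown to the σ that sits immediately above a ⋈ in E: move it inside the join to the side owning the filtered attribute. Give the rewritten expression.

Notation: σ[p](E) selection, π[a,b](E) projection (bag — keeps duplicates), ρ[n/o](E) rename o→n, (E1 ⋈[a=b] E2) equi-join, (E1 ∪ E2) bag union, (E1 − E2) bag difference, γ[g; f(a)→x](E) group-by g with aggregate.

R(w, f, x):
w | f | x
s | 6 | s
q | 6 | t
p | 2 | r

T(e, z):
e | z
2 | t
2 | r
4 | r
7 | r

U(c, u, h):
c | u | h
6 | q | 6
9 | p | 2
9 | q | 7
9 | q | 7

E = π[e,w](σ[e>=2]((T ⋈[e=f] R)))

σ filters on e, owned by the left side.
E' = π[e,w]((σ[e>=2](T) ⋈[e=f] R))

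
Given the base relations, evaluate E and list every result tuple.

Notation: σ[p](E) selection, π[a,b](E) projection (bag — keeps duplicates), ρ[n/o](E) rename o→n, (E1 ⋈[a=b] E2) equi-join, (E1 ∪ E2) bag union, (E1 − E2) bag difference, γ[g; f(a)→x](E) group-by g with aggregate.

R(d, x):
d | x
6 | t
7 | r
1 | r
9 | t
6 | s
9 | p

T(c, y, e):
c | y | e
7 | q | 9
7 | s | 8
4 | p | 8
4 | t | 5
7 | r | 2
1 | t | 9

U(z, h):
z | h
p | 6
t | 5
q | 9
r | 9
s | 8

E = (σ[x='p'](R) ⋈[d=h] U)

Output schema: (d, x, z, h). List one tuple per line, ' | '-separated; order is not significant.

Per-node cardinality:
  R → 6
  σ[x='p'](R) → 1
  U → 5
  (σ[x='p'](R) ⋈[d=h] U) → 2

== RESULT ==
d | x | z | h
9 | p | q | 9
9 | p | r | 9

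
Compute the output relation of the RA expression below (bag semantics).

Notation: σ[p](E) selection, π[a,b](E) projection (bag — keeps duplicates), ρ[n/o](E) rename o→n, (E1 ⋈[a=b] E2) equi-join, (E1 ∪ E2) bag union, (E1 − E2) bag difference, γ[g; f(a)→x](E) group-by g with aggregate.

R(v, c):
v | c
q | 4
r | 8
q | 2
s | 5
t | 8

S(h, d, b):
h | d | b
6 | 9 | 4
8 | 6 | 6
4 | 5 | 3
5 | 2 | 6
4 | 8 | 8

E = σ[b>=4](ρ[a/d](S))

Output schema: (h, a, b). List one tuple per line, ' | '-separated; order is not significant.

Row counts bottom-up:
  S → 5
  ρ[a/d](S) → 5
  σ[b>=4](ρ[a/d](S)) → 4

== RESULT ==
h | a | b
4 | 8 | 8
5 | 2 | 6
6 | 9 | 4
8 | 6 | 6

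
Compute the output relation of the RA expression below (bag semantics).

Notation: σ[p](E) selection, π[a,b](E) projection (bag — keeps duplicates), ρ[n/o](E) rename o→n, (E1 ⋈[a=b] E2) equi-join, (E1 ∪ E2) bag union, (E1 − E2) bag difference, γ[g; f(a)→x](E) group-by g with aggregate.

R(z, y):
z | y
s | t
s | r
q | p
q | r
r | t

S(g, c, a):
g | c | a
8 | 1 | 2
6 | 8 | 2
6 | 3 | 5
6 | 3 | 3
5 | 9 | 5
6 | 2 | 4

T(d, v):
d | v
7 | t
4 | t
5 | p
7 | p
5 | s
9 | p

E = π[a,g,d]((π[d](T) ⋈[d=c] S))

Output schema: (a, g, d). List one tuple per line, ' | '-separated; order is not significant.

Row counts bottom-up:
  T → 6
  π[d](T) → 6
  S → 6
  (π[d](T) ⋈[d=c] S) → 1
  π[a,g,d]((π[d](T) ⋈[d=c] S)) → 1

== RESULT ==
a | g | d
5 | 5 | 9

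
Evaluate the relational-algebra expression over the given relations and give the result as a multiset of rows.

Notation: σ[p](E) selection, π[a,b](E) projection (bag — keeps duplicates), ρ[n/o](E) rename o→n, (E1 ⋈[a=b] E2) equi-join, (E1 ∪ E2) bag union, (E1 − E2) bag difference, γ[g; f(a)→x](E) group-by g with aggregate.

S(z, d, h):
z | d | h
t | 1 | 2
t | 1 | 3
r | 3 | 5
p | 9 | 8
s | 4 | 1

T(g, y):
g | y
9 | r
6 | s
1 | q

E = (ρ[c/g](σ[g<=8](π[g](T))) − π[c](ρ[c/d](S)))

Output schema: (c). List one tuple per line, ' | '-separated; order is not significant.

Per-node cardinality:
  T → 3
  π[g](T) → 3
  σ[g<=8](π[g](T)) → 2
  ρ[c/g](σ[g<=8](π[g](T))) → 2
  S → 5
  ρ[c/d](S) → 5
  π[c](ρ[c/d](S)) → 5
  (ρ[c/g](σ[g<=8](π[g](T))) − π[c](ρ[c/d](S))) → 1

== RESULT ==
c
6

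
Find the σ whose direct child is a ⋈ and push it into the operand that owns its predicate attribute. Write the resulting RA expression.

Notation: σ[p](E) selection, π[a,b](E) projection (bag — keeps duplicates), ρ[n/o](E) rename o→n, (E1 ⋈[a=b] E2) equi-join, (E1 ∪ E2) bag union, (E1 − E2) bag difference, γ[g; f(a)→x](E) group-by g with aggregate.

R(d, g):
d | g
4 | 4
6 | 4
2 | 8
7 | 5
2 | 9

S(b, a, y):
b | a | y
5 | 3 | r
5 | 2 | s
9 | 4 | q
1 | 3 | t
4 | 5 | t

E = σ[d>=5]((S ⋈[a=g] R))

σ filters on d, owned by the right side.
E' = (S ⋈[a=g] σ[d>=5](R))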